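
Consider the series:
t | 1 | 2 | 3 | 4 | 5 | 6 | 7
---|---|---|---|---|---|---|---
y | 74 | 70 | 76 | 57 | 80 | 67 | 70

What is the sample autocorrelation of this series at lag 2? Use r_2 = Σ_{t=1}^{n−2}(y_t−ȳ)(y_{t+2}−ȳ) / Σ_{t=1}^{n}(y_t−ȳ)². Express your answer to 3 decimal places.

0.368

Mean ȳ = (74 + 70 + 76 + 57 + 80 + 67 + 70)/7 = 70.5714
Deviations from mean: 3.4286, -0.5714, 5.4286, -13.5714, 9.4286, -3.5714, -0.5714
Σ(y_t−ȳ)(y_{t+2}−ȳ) = (18.6122) + (7.7551) + (51.1837) + (48.4694) + (-5.3878) = 120.6327
Denominator Σ(y_t−ȳ)² = 327.7143
r_2 = 120.6327 / 327.7143 = 0.368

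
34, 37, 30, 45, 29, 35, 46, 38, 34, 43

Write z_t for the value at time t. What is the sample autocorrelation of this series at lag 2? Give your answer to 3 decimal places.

Mean z̄ = (34 + 37 + 30 + 45 + 29 + 35 + 46 + 38 + 34 + 43)/10 = 37.1000
Numerator Σ_{t=1}^{8}(z_t−z̄)(z_{t+2}−z̄) = -34.1200
Denominator Σ(z_t−z̄)² = 316.9000
r_2 = -34.1200 / 316.9000 = -0.108

-0.108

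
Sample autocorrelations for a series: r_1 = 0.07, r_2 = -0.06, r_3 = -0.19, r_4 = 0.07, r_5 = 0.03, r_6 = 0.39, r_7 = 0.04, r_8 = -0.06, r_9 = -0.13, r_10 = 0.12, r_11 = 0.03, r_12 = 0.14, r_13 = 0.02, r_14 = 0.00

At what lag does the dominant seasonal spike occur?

The largest autocorrelation is r_6 = 0.39; the remaining lags stay at or below 0.14.
The dominant spike at lag 6 indicates a seasonal period of 6.

6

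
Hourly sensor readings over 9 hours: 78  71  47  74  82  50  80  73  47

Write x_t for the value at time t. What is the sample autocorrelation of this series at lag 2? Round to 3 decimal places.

-0.456

Mean x̄ = (78 + 71 + 47 + 74 + 82 + 50 + 80 + 73 + 47)/9 = 66.8889
Σ(x_t−x̄)(x_{t+2}−x̄) = (-220.9877) + (29.2346) + (-300.5432) + (-120.0988) + (198.1235) + (-103.2099) + (-260.7654) = -778.2469
Denominator Σ(x_t−x̄)² = 1704.8889
r_2 = -778.2469 / 1704.8889 = -0.456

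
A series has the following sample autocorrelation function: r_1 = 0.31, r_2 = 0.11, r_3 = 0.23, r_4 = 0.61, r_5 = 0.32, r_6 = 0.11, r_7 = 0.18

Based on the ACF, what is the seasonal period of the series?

4

The largest autocorrelation is r_4 = 0.61; the remaining lags stay at or below 0.32. The elevated value at lag 1 (0.31), dropping to 0.11 at lag 2, reflects decaying short-term dependence rather than seasonality.
The dominant spike at lag 4 indicates a seasonal period of 4.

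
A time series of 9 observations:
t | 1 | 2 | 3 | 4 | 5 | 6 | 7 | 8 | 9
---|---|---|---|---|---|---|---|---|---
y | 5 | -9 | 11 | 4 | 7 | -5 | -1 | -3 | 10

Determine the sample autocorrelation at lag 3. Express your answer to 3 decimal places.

-0.514

Mean ȳ = (5 − 9 + 11 + 4 + 7 − 5 − 1 − 3 + 10)/9 = 2.1111
Numerator Σ_{t=1}^{6}(y_t−ȳ)(y_{t+3}−ȳ) = -199.0370
Denominator Σ(y_t−ȳ)² = 386.8889
r_3 = -199.0370 / 386.8889 = -0.514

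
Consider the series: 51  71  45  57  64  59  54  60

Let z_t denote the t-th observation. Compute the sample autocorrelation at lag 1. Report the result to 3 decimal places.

Mean z̄ = (51 + 71 + 45 + 57 + 64 + 59 + 54 + 60)/8 = 57.6250
Deviations from mean: -6.6250, 13.3750, -12.6250, -0.6250, 6.3750, 1.3750, -3.6250, 2.3750
Σ(z_t−z̄)(z_{t+1}−z̄) = (-88.6094) + (-168.8594) + (7.8906) + (-3.9844) + (8.7656) + (-4.9844) + (-8.6094) = -258.3906
Denominator Σ(z_t−z̄)² = 443.8750
r_1 = -258.3906 / 443.8750 = -0.582

-0.582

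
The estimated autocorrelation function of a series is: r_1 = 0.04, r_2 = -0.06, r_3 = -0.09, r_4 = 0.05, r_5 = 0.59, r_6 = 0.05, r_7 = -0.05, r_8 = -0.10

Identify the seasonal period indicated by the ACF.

5

The largest autocorrelation is r_5 = 0.59; the remaining lags stay at or below 0.05.
The dominant spike at lag 5 indicates a seasonal period of 5.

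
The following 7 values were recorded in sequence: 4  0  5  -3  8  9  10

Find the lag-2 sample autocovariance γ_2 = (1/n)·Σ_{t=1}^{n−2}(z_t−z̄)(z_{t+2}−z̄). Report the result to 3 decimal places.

Mean z̄ = (4 + 0 + 5 − 3 + 8 + 9 + 10)/7 = 4.7143
Deviations: -0.7143, -4.7143, 0.2857, -7.7143, 3.2857, 4.2857, 5.2857
Σ_{t=1}^{5}(z_t−z̄)(z_{t+2}−z̄) = 21.4082
γ_2 = 21.4082 / 7 = 3.058

3.058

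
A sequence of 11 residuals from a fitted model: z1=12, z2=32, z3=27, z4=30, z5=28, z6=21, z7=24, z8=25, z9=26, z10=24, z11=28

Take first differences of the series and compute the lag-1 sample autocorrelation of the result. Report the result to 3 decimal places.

-0.251

First differences Δz: 20, -5, 3, -2, -7, 3, 1, 1, -2, 4
Mean of differences = 1.6000
Numerator Σ(Δz_t−Δz̄)(Δz_{t+1}−Δz̄) = -123.7600
Denominator Σ(Δz_t−Δz̄)² = 492.4000
r_1(Δz) = -123.7600 / 492.4000 = -0.251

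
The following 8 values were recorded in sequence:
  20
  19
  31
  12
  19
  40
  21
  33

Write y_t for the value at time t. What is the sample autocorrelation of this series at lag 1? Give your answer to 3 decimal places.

-0.320

Mean ȳ = (20 + 19 + 31 + 12 + 19 + 40 + 21 + 33)/8 = 24.3750
Deviations from mean: -4.3750, -5.3750, 6.6250, -12.3750, -5.3750, 15.6250, -3.3750, 8.6250
Numerator Σ_{t=1}^{7}(y_t−ȳ)(y_{t+1}−ȳ) = -193.3906
Denominator Σ(y_t−ȳ)² = 603.8750
r_1 = -193.3906 / 603.8750 = -0.320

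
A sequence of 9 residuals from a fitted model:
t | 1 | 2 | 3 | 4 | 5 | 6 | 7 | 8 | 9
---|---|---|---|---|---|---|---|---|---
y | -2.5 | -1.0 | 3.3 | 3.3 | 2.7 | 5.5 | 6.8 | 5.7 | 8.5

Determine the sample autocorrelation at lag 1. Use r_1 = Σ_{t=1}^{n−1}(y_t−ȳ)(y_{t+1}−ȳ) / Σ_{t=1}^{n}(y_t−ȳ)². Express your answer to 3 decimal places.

Mean ȳ = (-2.5 − 1.0 + 3.3 + 3.3 + 2.7 + 5.5 + 6.8 + 5.7 + 8.5)/9 = 3.5889
Numerator Σ_{t=1}^{8}(y_t−ȳ)(y_{t+1}−ȳ) = 51.1921
Denominator Σ(y_t−ȳ)² = 101.6289
r_1 = 51.1921 / 101.6289 = 0.504

0.504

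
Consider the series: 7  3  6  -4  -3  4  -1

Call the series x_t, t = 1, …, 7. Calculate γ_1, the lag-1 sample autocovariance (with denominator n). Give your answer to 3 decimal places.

-0.318

Mean x̄ = (7 + 3 + 6 − 4 − 3 + 4 − 1)/7 = 1.7143
Σ_{t=1}^{6}(x_t−x̄)(x_{t+1}−x̄) = -2.2245
γ_1 = -2.2245 / 7 = -0.318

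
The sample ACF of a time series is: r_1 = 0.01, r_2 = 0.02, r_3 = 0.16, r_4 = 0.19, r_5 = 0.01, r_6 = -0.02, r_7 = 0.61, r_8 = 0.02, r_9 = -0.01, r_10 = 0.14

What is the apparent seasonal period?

The largest autocorrelation is r_7 = 0.61; the remaining lags stay at or below 0.19.
The dominant spike at lag 7 indicates a seasonal period of 7.

7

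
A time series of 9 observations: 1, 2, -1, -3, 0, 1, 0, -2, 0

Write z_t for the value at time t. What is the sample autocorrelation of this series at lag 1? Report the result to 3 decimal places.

Mean z̄ = (1 + 2 − 1 − 3 + 0 + 1 + 0 − 2 + 0)/9 = -0.2222
Numerator Σ_{t=1}^{8}(z_t−z̄)(z_{t+1}−z̄) = 2.2840
Denominator Σ(z_t−z̄)² = 19.5556
r_1 = 2.2840 / 19.5556 = 0.117

0.117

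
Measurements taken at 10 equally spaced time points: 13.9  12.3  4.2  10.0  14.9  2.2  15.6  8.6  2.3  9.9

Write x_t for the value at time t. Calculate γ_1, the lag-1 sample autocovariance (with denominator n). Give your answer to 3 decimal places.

Mean x̄ = (13.9 + 12.3 + 4.2 + 10.0 + 14.9 + 2.2 + 15.6 + 8.6 + 2.3 + 9.9)/10 = 9.3900
Σ_{t=1}^{9}(x_t−x̄)(x_{t+1}−x̄) = -88.9711
γ_1 = -88.9711 / 10 = -8.897

-8.897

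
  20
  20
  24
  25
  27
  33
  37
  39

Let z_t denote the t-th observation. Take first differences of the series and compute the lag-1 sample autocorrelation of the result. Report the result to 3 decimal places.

First differences Δz: 0, 4, 1, 2, 6, 4, 2
Mean of differences = 2.7143
Numerator Σ(Δz_t−Δz̄)(Δz_{t+1}−Δz̄) = -3.5102
Denominator Σ(Δz_t−Δz̄)² = 25.4286
r_1(Δz) = -3.5102 / 25.4286 = -0.138

-0.138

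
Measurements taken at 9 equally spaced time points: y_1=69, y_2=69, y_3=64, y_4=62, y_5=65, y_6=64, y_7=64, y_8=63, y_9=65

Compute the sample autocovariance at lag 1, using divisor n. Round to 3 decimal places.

Mean ȳ = (69 + 69 + 64 + 62 + 65 + 64 + 64 + 63 + 65)/9 = 65.0000
Σ_{t=1}^{8}(y_t−ȳ)(y_{t+1}−ȳ) = 18.0000
γ_1 = 18.0000 / 9 = 2.000

2.000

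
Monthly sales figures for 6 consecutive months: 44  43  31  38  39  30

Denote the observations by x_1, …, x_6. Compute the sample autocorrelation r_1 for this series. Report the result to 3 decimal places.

-0.079

Mean x̄ = (44 + 43 + 31 + 38 + 39 + 30)/6 = 37.5000
Σ(x_t−x̄)(x_{t+1}−x̄) = (35.7500) + (-35.7500) + (-3.2500) + (0.7500) + (-11.2500) = -13.7500
Denominator Σ(x_t−x̄)² = 173.5000
r_1 = -13.7500 / 173.5000 = -0.079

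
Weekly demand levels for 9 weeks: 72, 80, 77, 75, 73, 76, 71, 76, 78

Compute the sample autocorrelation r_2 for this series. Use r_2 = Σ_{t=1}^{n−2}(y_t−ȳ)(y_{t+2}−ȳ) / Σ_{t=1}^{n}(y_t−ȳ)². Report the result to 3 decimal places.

Mean ȳ = (72 + 80 + 77 + 75 + 73 + 76 + 71 + 76 + 78)/9 = 75.3333
Σ(y_t−ȳ)(y_{t+2}−ȳ) = (-5.5556) + (-1.5556) + (-3.8889) + (-0.2222) + (10.1111) + (0.4444) + (-11.5556) = -12.2222
Denominator Σ(y_t−ȳ)² = 68.0000
r_2 = -12.2222 / 68.0000 = -0.180

-0.180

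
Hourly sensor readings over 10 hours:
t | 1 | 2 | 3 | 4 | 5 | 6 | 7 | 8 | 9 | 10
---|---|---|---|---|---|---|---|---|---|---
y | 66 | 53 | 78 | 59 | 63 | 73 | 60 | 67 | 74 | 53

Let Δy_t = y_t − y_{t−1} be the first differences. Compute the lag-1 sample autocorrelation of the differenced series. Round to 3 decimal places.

First differences Δy: -13, 25, -19, 4, 10, -13, 7, 7, -21
Mean of differences = -1.4444
Numerator Σ(Δy_t−Δȳ)(Δy_{t+1}−Δȳ) = -1126.7531
Denominator Σ(Δy_t−Δȳ)² = 1960.2222
r_1(Δy) = -1126.7531 / 1960.2222 = -0.575

-0.575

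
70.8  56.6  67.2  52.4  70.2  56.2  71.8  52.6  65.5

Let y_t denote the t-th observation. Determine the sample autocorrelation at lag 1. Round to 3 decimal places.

Mean ȳ = (70.8 + 56.6 + 67.2 + 52.4 + 70.2 + 56.2 + 71.8 + 52.6 + 65.5)/9 = 62.5889
Numerator Σ_{t=1}^{8}(y_t−ȳ)(y_{t+1}−ȳ) = -429.8846
Denominator Σ(y_t−ȳ)² = 520.2089
r_1 = -429.8846 / 520.2089 = -0.826

-0.826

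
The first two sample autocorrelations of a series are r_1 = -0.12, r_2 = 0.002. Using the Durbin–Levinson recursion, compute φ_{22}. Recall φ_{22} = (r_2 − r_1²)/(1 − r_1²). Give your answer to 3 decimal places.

φ_{22} = (r_2 − r_1²) / (1 − r_1²)
r_1² = (-0.12)² = 0.0144
Numerator = 0.002 − 0.0144 = -0.0124; denominator = 1 − 0.0144 = 0.9856
φ_{22} = -0.0124 / 0.9856 = -0.013

-0.013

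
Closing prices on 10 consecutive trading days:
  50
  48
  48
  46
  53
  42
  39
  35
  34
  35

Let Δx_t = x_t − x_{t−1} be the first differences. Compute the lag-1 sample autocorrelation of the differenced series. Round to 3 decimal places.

-0.384

First differences Δx: -2, 0, -2, 7, -11, -3, -4, -1, 1
Mean of differences = -1.6667
Numerator Σ(Δx_t−Δx̄)(Δx_{t+1}−Δx̄) = -69.1111
Denominator Σ(Δx_t−Δx̄)² = 180.0000
r_1(Δx) = -69.1111 / 180.0000 = -0.384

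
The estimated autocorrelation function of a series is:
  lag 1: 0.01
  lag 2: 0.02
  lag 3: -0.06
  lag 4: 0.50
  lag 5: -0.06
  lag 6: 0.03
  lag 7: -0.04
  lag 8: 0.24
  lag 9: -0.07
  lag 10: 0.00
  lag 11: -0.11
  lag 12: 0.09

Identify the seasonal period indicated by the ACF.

The largest autocorrelation is r_4 = 0.50, with a weaker echo at lag 8 (0.24); the remaining lags stay at or below 0.09.
The dominant spike at lag 4 indicates a seasonal period of 4.

4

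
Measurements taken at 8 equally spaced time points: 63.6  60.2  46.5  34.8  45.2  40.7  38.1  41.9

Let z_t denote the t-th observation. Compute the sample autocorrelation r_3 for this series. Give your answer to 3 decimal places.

-0.155

Mean z̄ = (63.6 + 60.2 + 46.5 + 34.8 + 45.2 + 40.7 + 38.1 + 41.9)/8 = 46.3750
Σ(z_t−z̄)(z_{t+3}−z̄) = (-199.3794) + (-16.2444) + (-0.7094) + (95.7831) + (5.2581) = -115.2919
Denominator Σ(z_t−z̄)² = 743.9150
r_3 = -115.2919 / 743.9150 = -0.155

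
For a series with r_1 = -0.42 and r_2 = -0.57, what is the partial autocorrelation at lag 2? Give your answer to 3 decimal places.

φ_{22} = (r_2 − r_1²) / (1 − r_1²)
r_1² = (-0.42)² = 0.1764
Numerator = -0.57 − 0.1764 = -0.7464; denominator = 1 − 0.1764 = 0.8236
φ_{22} = -0.7464 / 0.8236 = -0.906

-0.906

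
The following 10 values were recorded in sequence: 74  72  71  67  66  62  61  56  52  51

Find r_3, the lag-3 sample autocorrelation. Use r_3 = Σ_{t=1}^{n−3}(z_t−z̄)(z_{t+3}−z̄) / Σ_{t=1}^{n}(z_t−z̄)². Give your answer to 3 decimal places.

0.112

Mean z̄ = (74 + 72 + 71 + 67 + 66 + 62 + 61 + 56 + 52 + 51)/10 = 63.2000
Numerator Σ_{t=1}^{7}(z_t−z̄)(z_{t+3}−z̄) = 68.0800
Denominator Σ(z_t−z̄)² = 609.6000
r_3 = 68.0800 / 609.6000 = 0.112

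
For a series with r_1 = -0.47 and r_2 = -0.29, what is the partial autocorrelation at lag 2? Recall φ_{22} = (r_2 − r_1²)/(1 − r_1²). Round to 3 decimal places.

-0.656

φ_{22} = (r_2 − r_1²) / (1 − r_1²)
r_1² = (-0.47)² = 0.2209
Numerator = -0.29 − 0.2209 = -0.5109; denominator = 1 − 0.2209 = 0.7791
φ_{22} = -0.5109 / 0.7791 = -0.656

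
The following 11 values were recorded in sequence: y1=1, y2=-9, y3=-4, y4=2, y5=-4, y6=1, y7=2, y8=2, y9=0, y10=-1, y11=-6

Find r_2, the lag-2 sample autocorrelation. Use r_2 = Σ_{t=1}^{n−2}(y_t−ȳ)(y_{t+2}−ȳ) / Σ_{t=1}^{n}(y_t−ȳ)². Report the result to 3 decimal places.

-0.126

Mean ȳ = (1 − 9 − 4 + 2 − 4 + 1 + 2 + 2 + 0 − 1 − 6)/11 = -1.4545
Numerator Σ_{t=1}^{9}(y_t−ȳ)(y_{t+2}−ȳ) = -17.6860
Denominator Σ(y_t−ȳ)² = 140.7273
r_2 = -17.6860 / 140.7273 = -0.126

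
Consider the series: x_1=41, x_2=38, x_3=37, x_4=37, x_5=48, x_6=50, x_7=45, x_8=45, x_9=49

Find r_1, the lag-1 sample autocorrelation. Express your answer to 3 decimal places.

Mean x̄ = (41 + 38 + 37 + 37 + 48 + 50 + 45 + 45 + 49)/9 = 43.3333
Numerator Σ_{t=1}^{8}(x_t−x̄)(x_{t+1}−x̄) = 111.2222
Denominator Σ(x_t−x̄)² = 218.0000
r_1 = 111.2222 / 218.0000 = 0.510

0.510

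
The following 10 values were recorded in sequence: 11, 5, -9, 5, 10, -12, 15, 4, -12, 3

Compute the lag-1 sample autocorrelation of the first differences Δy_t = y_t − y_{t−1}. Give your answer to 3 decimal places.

-0.497

First differences Δy: -6, -14, 14, 5, -22, 27, -11, -16, 15
Mean of differences = -0.8889
Numerator Σ(Δy_t−Δȳ)(Δy_{t+1}−Δȳ) = -1122.9012
Denominator Σ(Δy_t−Δȳ)² = 2260.8889
r_1(Δy) = -1122.9012 / 2260.8889 = -0.497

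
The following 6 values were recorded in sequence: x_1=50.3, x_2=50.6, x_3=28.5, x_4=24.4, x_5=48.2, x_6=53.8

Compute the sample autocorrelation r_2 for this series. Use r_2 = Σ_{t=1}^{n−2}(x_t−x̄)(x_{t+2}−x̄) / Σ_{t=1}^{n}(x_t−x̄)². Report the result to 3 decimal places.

-0.661

Mean x̄ = (50.3 + 50.6 + 28.5 + 24.4 + 48.2 + 53.8)/6 = 42.6333
Numerator Σ_{t=1}^{4}(x_t−x̄)(x_{t+2}−x̄) = -535.8956
Denominator Σ(x_t−x̄)² = 810.1333
r_2 = -535.8956 / 810.1333 = -0.661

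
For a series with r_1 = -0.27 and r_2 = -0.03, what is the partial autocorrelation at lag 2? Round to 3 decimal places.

-0.111

φ_{22} = (r_2 − r_1²) / (1 − r_1²)
r_1² = (-0.27)² = 0.0729
Numerator = -0.03 − 0.0729 = -0.1029; denominator = 1 − 0.0729 = 0.9271
φ_{22} = -0.1029 / 0.9271 = -0.111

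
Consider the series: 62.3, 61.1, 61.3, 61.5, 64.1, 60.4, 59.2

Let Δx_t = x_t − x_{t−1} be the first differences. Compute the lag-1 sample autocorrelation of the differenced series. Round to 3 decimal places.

First differences Δx: -1.2, 0.2, 0.2, 2.6, -3.7, -1.2
Mean of differences = -0.5167
Numerator Σ(Δx_t−Δx̄)(Δx_{t+1}−Δx̄) = -5.4886
Denominator Σ(Δx_t−Δx̄)² = 21.8083
r_1(Δx) = -5.4886 / 21.8083 = -0.252

-0.252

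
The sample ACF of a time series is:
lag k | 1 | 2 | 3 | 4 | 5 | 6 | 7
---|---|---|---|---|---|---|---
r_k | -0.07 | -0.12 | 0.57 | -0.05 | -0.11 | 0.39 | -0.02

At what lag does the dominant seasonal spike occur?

The largest autocorrelation is r_3 = 0.57, with a weaker echo at lag 6 (0.39); the remaining lags stay at or below -0.02.
The dominant spike at lag 3 indicates a seasonal period of 3.

3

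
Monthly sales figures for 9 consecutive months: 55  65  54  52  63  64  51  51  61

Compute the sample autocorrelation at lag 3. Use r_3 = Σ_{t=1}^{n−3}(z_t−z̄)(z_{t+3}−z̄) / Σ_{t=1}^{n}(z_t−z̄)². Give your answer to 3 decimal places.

Mean z̄ = (55 + 65 + 54 + 52 + 63 + 64 + 51 + 51 + 61)/9 = 57.3333
Numerator Σ_{t=1}^{6}(z_t−z̄)(z_{t+3}−z̄) = 56.0000
Denominator Σ(z_t−z̄)² = 274.0000
r_3 = 56.0000 / 274.0000 = 0.204

0.204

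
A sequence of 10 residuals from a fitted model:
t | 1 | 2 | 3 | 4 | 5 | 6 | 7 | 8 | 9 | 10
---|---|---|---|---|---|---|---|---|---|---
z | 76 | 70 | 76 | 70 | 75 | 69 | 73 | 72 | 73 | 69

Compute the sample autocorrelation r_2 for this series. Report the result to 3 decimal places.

Mean z̄ = (76 + 70 + 76 + 70 + 75 + 69 + 73 + 72 + 73 + 69)/10 = 72.3000
Numerator Σ_{t=1}^{8}(z_t−z̄)(z_{t+2}−z̄) = 40.9200
Denominator Σ(z_t−z̄)² = 68.1000
r_2 = 40.9200 / 68.1000 = 0.601

0.601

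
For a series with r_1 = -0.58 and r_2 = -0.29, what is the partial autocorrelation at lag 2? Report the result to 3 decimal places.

-0.944

φ_{22} = (r_2 − r_1²) / (1 − r_1²)
r_1² = (-0.58)² = 0.3364
Numerator = -0.29 − 0.3364 = -0.6264; denominator = 1 − 0.3364 = 0.6636
φ_{22} = -0.6264 / 0.6636 = -0.944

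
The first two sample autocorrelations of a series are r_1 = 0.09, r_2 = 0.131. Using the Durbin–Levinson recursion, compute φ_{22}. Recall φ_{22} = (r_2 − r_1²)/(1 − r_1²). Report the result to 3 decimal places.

φ_{22} = (r_2 − r_1²) / (1 − r_1²)
r_1² = (0.09)² = 0.0081
Numerator = 0.131 − 0.0081 = 0.1229; denominator = 1 − 0.0081 = 0.9919
φ_{22} = 0.1229 / 0.9919 = 0.124

0.124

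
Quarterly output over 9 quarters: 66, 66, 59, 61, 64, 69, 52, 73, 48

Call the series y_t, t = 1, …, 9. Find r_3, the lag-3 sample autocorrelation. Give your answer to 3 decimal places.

-0.162

Mean ȳ = (66 + 66 + 59 + 61 + 64 + 69 + 52 + 73 + 48)/9 = 62.0000
Numerator Σ_{t=1}^{6}(y_t−ȳ)(y_{t+3}−ȳ) = -83.0000
Denominator Σ(y_t−ȳ)² = 512.0000
r_3 = -83.0000 / 512.0000 = -0.162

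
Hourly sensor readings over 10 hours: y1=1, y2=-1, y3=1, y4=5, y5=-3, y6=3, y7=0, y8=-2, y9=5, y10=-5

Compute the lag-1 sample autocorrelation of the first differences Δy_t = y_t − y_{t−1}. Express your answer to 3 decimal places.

-0.597

First differences Δy: -2, 2, 4, -8, 6, -3, -2, 7, -10
Mean of differences = -0.6667
Numerator Σ(Δy_t−Δȳ)(Δy_{t+1}−Δȳ) = -168.4444
Denominator Σ(Δy_t−Δȳ)² = 282.0000
r_1(Δy) = -168.4444 / 282.0000 = -0.597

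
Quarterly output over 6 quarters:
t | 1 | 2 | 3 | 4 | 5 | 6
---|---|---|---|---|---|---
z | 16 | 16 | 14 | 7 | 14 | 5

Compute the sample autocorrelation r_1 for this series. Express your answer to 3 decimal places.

-0.088

Mean z̄ = (16 + 16 + 14 + 7 + 14 + 5)/6 = 12.0000
Deviations from mean: 4.0000, 4.0000, 2.0000, -5.0000, 2.0000, -7.0000
Numerator Σ_{t=1}^{5}(z_t−z̄)(z_{t+1}−z̄) = -10.0000
Denominator Σ(z_t−z̄)² = 114.0000
r_1 = -10.0000 / 114.0000 = -0.088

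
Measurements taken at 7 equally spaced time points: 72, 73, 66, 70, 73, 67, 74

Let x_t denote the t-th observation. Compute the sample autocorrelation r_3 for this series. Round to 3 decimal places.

Mean x̄ = (72 + 73 + 66 + 70 + 73 + 67 + 74)/7 = 70.7143
Numerator Σ_{t=1}^{4}(x_t−x̄)(x_{t+3}−x̄) = 19.4694
Denominator Σ(x_t−x̄)² = 59.4286
r_3 = 19.4694 / 59.4286 = 0.328

0.328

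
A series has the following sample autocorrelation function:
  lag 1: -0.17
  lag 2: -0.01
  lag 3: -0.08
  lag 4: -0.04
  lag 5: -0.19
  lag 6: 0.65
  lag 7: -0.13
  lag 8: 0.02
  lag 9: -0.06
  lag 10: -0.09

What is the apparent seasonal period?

The largest autocorrelation is r_6 = 0.65; the remaining lags stay at or below 0.02.
The dominant spike at lag 6 indicates a seasonal period of 6.

6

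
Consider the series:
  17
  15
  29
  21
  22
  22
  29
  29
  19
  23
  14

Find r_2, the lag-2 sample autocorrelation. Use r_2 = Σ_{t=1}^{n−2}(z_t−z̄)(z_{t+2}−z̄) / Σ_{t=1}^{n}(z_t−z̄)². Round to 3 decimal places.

-0.051

Mean z̄ = (17 + 15 + 29 + 21 + 22 + 22 + 29 + 29 + 19 + 23 + 14)/11 = 21.8182
Numerator Σ_{t=1}^{9}(z_t−z̄)(z_{t+2}−z̄) = -14.9752
Denominator Σ(z_t−z̄)² = 295.6364
r_2 = -14.9752 / 295.6364 = -0.051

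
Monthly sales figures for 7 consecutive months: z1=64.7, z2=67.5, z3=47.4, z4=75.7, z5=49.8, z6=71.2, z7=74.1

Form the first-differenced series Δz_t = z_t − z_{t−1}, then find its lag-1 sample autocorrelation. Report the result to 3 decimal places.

First differences Δz: 2.8, -20.1, 28.3, -25.9, 21.4, 2.9
Mean of differences = 1.5667
Numerator Σ(Δz_t−Δz̄)(Δz_{t+1}−Δz̄) = -1858.5311
Denominator Σ(Δz_t−Δz̄)² = 2335.1933
r_1(Δz) = -1858.5311 / 2335.1933 = -0.796

-0.796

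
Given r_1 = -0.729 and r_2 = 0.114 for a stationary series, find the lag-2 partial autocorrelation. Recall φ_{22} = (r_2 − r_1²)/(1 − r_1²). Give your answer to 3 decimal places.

-0.891

φ_{22} = (r_2 − r_1²) / (1 − r_1²)
r_1² = (-0.729)² = 0.531441
Numerator = 0.114 − 0.5314 = -0.4174; denominator = 1 − 0.5314 = 0.4686
φ_{22} = -0.4174 / 0.4686 = -0.891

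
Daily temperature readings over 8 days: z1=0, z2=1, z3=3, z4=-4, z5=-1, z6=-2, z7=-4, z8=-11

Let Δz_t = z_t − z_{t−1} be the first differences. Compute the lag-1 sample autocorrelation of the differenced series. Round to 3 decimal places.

First differences Δz: 1, 2, -7, 3, -1, -2, -7
Mean of differences = -1.5714
Numerator Σ(Δz_t−Δz̄)(Δz_{t+1}−Δz̄) = -30.3265
Denominator Σ(Δz_t−Δz̄)² = 99.7143
r_1(Δz) = -30.3265 / 99.7143 = -0.304

-0.304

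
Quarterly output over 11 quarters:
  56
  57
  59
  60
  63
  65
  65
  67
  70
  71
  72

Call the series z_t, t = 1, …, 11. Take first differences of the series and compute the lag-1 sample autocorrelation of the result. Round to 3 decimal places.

-0.233

First differences Δz: 1, 2, 1, 3, 2, 0, 2, 3, 1, 1
Mean of differences = 1.6000
Numerator Σ(Δz_t−Δz̄)(Δz_{t+1}−Δz̄) = -1.9600
Denominator Σ(Δz_t−Δz̄)² = 8.4000
r_1(Δz) = -1.9600 / 8.4000 = -0.233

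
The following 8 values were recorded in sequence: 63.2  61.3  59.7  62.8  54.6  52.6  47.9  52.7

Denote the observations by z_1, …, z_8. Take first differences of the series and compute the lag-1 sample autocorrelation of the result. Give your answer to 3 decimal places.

First differences Δz: -1.9, -1.6, 3.1, -8.2, -2.0, -4.7, 4.8
Mean of differences = -1.5000
Numerator Σ(Δz_t−Δz̄)(Δz_{t+1}−Δz̄) = -46.4500
Denominator Σ(Δz_t−Δz̄)² = 116.4000
r_1(Δz) = -46.4500 / 116.4000 = -0.399

-0.399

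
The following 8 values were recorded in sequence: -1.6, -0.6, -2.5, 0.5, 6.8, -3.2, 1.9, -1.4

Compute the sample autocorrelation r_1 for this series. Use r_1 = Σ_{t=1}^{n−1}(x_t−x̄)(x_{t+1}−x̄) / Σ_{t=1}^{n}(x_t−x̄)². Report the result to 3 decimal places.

Mean x̄ = (-1.6 − 0.6 − 2.5 + 0.5 + 6.8 − 3.2 + 1.9 − 1.4)/8 = -0.0125
Numerator Σ_{t=1}^{7}(x_t−x̄)(x_{t+1}−x̄) = -25.8539
Denominator Σ(x_t−x̄)² = 71.4688
r_1 = -25.8539 / 71.4688 = -0.362

-0.362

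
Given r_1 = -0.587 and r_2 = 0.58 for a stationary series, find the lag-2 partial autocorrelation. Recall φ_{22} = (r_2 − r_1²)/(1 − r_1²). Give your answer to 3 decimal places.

φ_{22} = (r_2 − r_1²) / (1 − r_1²)
r_1² = (-0.587)² = 0.344569
Numerator = 0.58 − 0.3446 = 0.2354; denominator = 1 − 0.3446 = 0.6554
φ_{22} = 0.2354 / 0.6554 = 0.359

0.359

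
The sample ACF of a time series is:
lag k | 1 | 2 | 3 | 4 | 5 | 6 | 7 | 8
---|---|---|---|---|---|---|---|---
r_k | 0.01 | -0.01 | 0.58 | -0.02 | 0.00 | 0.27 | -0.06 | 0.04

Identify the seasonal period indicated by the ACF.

3

The largest autocorrelation is r_3 = 0.58, with a weaker echo at lag 6 (0.27); the remaining lags stay at or below 0.04.
The dominant spike at lag 3 indicates a seasonal period of 3.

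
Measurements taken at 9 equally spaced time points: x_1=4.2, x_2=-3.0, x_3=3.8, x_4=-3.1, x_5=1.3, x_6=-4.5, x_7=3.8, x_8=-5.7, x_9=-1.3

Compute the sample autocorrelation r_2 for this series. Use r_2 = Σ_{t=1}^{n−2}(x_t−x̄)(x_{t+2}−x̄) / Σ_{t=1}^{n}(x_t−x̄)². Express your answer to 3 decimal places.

0.588

Mean x̄ = (4.2 − 3.0 + 3.8 − 3.1 + 1.3 − 4.5 + 3.8 − 5.7 − 1.3)/9 = -0.5000
Σ(x_t−x̄)(x_{t+2}−x̄) = (20.2100) + (6.5000) + (7.7400) + (10.4000) + (7.7400) + (20.8000) + (-3.4400) = 69.9500
Denominator Σ(x_t−x̄)² = 119.0000
r_2 = 69.9500 / 119.0000 = 0.588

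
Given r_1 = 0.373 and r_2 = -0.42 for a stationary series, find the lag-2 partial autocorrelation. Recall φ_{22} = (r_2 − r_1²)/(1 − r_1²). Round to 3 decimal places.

-0.649

φ_{22} = (r_2 − r_1²) / (1 − r_1²)
r_1² = (0.373)² = 0.139129
Numerator = -0.42 − 0.1391 = -0.5591; denominator = 1 − 0.1391 = 0.8609
φ_{22} = -0.5591 / 0.8609 = -0.649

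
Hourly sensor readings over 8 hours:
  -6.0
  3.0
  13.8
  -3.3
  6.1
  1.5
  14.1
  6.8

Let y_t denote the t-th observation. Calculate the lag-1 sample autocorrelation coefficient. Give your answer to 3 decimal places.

-0.257

Mean ȳ = (-6.0 + 3.0 + 13.8 − 3.3 + 6.1 + 1.5 + 14.1 + 6.8)/8 = 4.5000
Deviations from mean: -10.5000, -1.5000, 9.3000, -7.8000, 1.6000, -3.0000, 9.6000, 2.3000
Numerator Σ_{t=1}^{7}(y_t−ȳ)(y_{t+1}−ȳ) = -94.7400
Denominator Σ(y_t−ȳ)² = 368.8400
r_1 = -94.7400 / 368.8400 = -0.257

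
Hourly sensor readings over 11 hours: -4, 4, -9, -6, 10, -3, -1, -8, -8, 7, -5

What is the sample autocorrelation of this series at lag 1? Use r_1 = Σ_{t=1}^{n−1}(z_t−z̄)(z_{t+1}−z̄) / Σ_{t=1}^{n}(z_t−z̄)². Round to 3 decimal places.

Mean z̄ = (-4 + 4 − 9 − 6 + 10 − 3 − 1 − 8 − 8 + 7 − 5)/11 = -2.0909
Numerator Σ_{t=1}^{10}(z_t−z̄)(z_{t+1}−z̄) = -137.6446
Denominator Σ(z_t−z̄)² = 412.9091
r_1 = -137.6446 / 412.9091 = -0.333

-0.333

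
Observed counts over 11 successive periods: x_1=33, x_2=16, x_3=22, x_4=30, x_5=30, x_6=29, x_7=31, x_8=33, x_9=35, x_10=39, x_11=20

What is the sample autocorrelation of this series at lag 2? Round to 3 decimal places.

Mean x̄ = (33 + 16 + 22 + 30 + 30 + 29 + 31 + 33 + 35 + 39 + 20)/11 = 28.9091
Numerator Σ_{t=1}^{9}(x_t−x̄)(x_{t+2}−x̄) = -47.3802
Denominator Σ(x_t−x̄)² = 472.9091
r_2 = -47.3802 / 472.9091 = -0.100

-0.100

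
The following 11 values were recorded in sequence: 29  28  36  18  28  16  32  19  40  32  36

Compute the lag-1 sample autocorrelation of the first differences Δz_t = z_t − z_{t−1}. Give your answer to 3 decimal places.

First differences Δz: -1, 8, -18, 10, -12, 16, -13, 21, -8, 4
Mean of differences = 0.7000
Numerator Σ(Δz_t−Δz̄)(Δz_{t+1}−Δz̄) = -1328.2900
Denominator Σ(Δz_t−Δz̄)² = 1574.1000
r_1(Δz) = -1328.2900 / 1574.1000 = -0.844

-0.844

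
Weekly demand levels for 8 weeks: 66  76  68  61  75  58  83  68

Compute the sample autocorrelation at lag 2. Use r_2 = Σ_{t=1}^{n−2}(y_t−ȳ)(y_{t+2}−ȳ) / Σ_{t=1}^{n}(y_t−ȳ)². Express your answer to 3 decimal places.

Mean ȳ = (66 + 76 + 68 + 61 + 75 + 58 + 83 + 68)/8 = 69.3750
Deviations from mean: -3.3750, 6.6250, -1.3750, -8.3750, 5.6250, -11.3750, 13.6250, -1.3750
Σ(y_t−ȳ)(y_{t+2}−ȳ) = (4.6406) + (-55.4844) + (-7.7344) + (95.2656) + (76.6406) + (15.6406) = 128.9688
Denominator Σ(y_t−ȳ)² = 475.8750
r_2 = 128.9688 / 475.8750 = 0.271

0.271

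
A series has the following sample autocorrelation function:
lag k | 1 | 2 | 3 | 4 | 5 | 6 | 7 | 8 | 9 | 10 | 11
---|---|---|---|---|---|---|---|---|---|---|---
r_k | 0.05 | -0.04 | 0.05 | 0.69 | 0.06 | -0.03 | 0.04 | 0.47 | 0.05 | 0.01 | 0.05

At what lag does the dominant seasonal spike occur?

4

The largest autocorrelation is r_4 = 0.69, with a weaker echo at lag 8 (0.47); the remaining lags stay at or below 0.06.
The dominant spike at lag 4 indicates a seasonal period of 4.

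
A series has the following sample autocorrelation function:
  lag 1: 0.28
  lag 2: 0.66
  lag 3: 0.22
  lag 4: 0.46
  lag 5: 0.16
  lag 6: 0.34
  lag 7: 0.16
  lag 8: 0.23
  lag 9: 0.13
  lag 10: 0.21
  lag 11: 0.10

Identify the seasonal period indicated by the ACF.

2

The largest autocorrelation is r_2 = 0.66, with weaker echoes at lags 4 (0.46) and 6 (0.34); the remaining lags stay at or below 0.28.
The dominant spike at lag 2 indicates a seasonal period of 2.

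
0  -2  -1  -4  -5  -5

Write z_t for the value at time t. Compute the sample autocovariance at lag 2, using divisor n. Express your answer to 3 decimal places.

Mean z̄ = (0 − 2 − 1 − 4 − 5 − 5)/6 = -2.8333
Σ_{t=1}^{4}(z_t−z̄)(z_{t+2}−z̄) = 2.7778
γ_2 = 2.7778 / 6 = 0.463

0.463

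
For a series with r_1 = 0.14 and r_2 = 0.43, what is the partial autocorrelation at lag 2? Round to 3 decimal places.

0.419

φ_{22} = (r_2 − r_1²) / (1 − r_1²)
r_1² = (0.14)² = 0.0196
Numerator = 0.43 − 0.0196 = 0.4104; denominator = 1 − 0.0196 = 0.9804
φ_{22} = 0.4104 / 0.9804 = 0.419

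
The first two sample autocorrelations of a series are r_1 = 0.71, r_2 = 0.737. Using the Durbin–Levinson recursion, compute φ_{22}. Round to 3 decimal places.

0.470

φ_{22} = (r_2 − r_1²) / (1 − r_1²)
r_1² = (0.71)² = 0.5041
Numerator = 0.737 − 0.5041 = 0.2329; denominator = 1 − 0.5041 = 0.4959
φ_{22} = 0.2329 / 0.4959 = 0.470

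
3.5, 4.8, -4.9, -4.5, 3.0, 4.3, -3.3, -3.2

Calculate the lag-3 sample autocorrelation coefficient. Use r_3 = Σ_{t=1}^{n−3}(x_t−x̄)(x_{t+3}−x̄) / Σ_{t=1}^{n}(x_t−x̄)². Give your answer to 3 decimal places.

-0.134

Mean x̄ = (3.5 + 4.8 − 4.9 − 4.5 + 3.0 + 4.3 − 3.3 − 3.2)/8 = -0.0375
Deviations from mean: 3.5375, 4.8375, -4.8625, -4.4625, 3.0375, 4.3375, -3.2625, -3.1625
Numerator Σ_{t=1}^{5}(x_t−x̄)(x_{t+3}−x̄) = -17.2305
Denominator Σ(x_t−x̄)² = 128.1588
r_3 = -17.2305 / 128.1588 = -0.134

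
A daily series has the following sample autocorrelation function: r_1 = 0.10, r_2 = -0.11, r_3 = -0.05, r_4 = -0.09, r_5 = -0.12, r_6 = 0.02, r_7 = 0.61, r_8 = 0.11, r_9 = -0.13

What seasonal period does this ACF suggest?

The largest autocorrelation is r_7 = 0.61; the remaining lags stay at or below 0.11.
The dominant spike at lag 7 indicates a seasonal period of 7.

7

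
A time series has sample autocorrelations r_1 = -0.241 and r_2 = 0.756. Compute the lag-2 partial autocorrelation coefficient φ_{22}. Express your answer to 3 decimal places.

0.741

φ_{22} = (r_2 − r_1²) / (1 − r_1²)
r_1² = (-0.241)² = 0.058081
Numerator = 0.756 − 0.0581 = 0.6979; denominator = 1 − 0.0581 = 0.9419
φ_{22} = 0.6979 / 0.9419 = 0.741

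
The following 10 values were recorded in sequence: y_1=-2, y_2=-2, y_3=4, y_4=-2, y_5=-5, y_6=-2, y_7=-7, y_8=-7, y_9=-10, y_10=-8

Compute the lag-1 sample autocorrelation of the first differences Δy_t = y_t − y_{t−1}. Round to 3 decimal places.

First differences Δy: 0, 6, -6, -3, 3, -5, 0, -3, 2
Mean of differences = -0.6667
Numerator Σ(Δy_t−Δȳ)(Δy_{t+1}−Δȳ) = -53.7778
Denominator Σ(Δy_t−Δȳ)² = 124.0000
r_1(Δy) = -53.7778 / 124.0000 = -0.434

-0.434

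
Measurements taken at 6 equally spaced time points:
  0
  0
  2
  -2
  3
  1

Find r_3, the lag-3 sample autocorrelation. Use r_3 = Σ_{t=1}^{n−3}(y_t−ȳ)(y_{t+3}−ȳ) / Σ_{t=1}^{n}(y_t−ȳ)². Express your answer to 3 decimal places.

Mean ȳ = (0 + 0 + 2 − 2 + 3 + 1)/6 = 0.6667
Σ(y_t−ȳ)(y_{t+3}−ȳ) = (1.7778) + (-1.5556) + (0.4444) = 0.6667
Denominator Σ(y_t−ȳ)² = 15.3333
r_3 = 0.6667 / 15.3333 = 0.043

0.043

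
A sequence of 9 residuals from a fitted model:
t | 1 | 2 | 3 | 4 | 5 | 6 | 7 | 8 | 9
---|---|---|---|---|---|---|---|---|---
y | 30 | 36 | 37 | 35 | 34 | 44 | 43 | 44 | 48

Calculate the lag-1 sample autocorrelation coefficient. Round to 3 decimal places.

0.429

Mean ȳ = (30 + 36 + 37 + 35 + 34 + 44 + 43 + 44 + 48)/9 = 39.0000
Numerator Σ_{t=1}^{8}(y_t−ȳ)(y_{t+1}−ȳ) = 121.0000
Denominator Σ(y_t−ȳ)² = 282.0000
r_1 = 121.0000 / 282.0000 = 0.429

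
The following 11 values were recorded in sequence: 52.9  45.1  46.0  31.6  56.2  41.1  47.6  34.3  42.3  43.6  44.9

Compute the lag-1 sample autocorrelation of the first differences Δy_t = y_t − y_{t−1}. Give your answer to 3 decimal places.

First differences Δy: -7.8, 0.9, -14.4, 24.6, -15.1, 6.5, -13.3, 8.0, 1.3, 1.3
Mean of differences = -0.8000
Numerator Σ(Δy_t−Δȳ)(Δy_{t+1}−Δȳ) = -1026.4300
Denominator Σ(Δy_t−Δȳ)² = 1382.3000
r_1(Δy) = -1026.4300 / 1382.3000 = -0.743

-0.743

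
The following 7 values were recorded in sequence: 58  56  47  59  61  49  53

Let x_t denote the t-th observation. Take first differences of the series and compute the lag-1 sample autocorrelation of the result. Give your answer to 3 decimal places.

First differences Δx: -2, -9, 12, 2, -12, 4
Mean of differences = -0.8333
Numerator Σ(Δx_t−Δx̄)(Δx_{t+1}−Δx̄) = -144.5278
Denominator Σ(Δx_t−Δx̄)² = 388.8333
r_1(Δx) = -144.5278 / 388.8333 = -0.372

-0.372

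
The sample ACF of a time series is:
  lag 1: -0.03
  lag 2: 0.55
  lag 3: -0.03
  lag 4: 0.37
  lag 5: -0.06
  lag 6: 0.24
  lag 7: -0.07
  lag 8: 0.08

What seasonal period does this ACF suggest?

2

The largest autocorrelation is r_2 = 0.55, with weaker echoes at lags 4 (0.37) and 6 (0.24); the remaining lags stay at or below 0.08.
The dominant spike at lag 2 indicates a seasonal period of 2.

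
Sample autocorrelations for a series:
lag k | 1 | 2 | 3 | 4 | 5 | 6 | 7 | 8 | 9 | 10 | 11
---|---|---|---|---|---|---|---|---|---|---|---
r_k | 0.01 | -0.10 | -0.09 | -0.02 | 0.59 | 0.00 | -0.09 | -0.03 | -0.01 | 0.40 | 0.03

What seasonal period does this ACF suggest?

5

The largest autocorrelation is r_5 = 0.59, with a weaker echo at lag 10 (0.40); the remaining lags stay at or below 0.03.
The dominant spike at lag 5 indicates a seasonal period of 5.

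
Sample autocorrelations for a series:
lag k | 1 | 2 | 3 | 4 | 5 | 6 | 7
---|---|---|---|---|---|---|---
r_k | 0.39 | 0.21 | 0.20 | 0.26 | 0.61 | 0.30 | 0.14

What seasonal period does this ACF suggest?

5

The largest autocorrelation is r_5 = 0.61; the remaining lags stay at or below 0.39. The elevated value at lag 1 (0.39), dropping to 0.21 at lag 2, reflects decaying short-term dependence rather than seasonality.
The dominant spike at lag 5 indicates a seasonal period of 5.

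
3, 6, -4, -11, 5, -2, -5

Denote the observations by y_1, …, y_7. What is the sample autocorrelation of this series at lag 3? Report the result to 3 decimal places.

Mean ȳ = (3 + 6 − 4 − 11 + 5 − 2 − 5)/7 = -1.1429
Numerator Σ_{t=1}^{4}(y_t−ȳ)(y_{t+3}−ȳ) = 43.5102
Denominator Σ(y_t−ȳ)² = 226.8571
r_3 = 43.5102 / 226.8571 = 0.192

0.192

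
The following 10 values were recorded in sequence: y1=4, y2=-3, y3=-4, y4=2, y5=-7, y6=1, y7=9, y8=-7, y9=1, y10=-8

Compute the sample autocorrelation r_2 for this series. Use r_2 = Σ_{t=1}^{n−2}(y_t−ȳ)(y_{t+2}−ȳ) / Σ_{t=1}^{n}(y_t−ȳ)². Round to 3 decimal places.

Mean ȳ = (4 − 3 − 4 + 2 − 7 + 1 + 9 − 7 + 1 − 8)/10 = -1.2000
Numerator Σ_{t=1}^{8}(y_t−ȳ)(y_{t+2}−ȳ) = -7.0800
Denominator Σ(y_t−ȳ)² = 275.6000
r_2 = -7.0800 / 275.6000 = -0.026

-0.026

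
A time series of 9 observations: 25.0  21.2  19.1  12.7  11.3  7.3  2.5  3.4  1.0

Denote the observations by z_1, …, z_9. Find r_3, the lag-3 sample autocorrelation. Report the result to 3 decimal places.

0.028

Mean z̄ = (25.0 + 21.2 + 19.1 + 12.7 + 11.3 + 7.3 + 2.5 + 3.4 + 1.0)/9 = 11.5000
Numerator Σ_{t=1}^{6}(z_t−z̄)(z_{t+3}−z̄) = 17.2600
Denominator Σ(z_t−z̄)² = 610.0800
r_3 = 17.2600 / 610.0800 = 0.028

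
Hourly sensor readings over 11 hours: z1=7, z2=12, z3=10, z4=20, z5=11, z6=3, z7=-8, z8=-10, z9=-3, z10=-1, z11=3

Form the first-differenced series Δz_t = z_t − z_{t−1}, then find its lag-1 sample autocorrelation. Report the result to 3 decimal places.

0.139

First differences Δz: 5, -2, 10, -9, -8, -11, -2, 7, 2, 4
Mean of differences = -0.4000
Numerator Σ(Δz_t−Δz̄)(Δz_{t+1}−Δz̄) = 64.6400
Denominator Σ(Δz_t−Δz̄)² = 466.4000
r_1(Δz) = 64.6400 / 466.4000 = 0.139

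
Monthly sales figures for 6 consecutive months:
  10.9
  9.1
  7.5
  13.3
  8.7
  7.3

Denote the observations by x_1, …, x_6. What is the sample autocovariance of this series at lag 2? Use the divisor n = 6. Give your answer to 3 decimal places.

Mean x̄ = (10.9 + 9.1 + 7.5 + 13.3 + 8.7 + 7.3)/6 = 9.4667
Σ_{t=1}^{4}(x_t−x̄)(x_{t+2}−x̄) = -11.0222
γ_2 = -11.0222 / 6 = -1.837

-1.837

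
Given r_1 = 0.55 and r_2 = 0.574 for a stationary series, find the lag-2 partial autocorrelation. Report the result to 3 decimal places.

0.389

φ_{22} = (r_2 − r_1²) / (1 − r_1²)
r_1² = (0.55)² = 0.3025
Numerator = 0.574 − 0.3025 = 0.2715; denominator = 1 − 0.3025 = 0.6975
φ_{22} = 0.2715 / 0.6975 = 0.389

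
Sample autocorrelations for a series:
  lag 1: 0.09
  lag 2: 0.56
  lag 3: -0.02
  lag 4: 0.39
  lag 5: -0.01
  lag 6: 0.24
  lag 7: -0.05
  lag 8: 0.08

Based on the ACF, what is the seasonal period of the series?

2

The largest autocorrelation is r_2 = 0.56, with weaker echoes at lags 4 (0.39) and 6 (0.24); the remaining lags stay at or below 0.09.
The dominant spike at lag 2 indicates a seasonal period of 2.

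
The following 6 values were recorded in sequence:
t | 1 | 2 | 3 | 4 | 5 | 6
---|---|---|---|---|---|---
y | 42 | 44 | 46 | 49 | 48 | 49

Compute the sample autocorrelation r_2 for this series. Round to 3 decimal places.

Mean ȳ = (42 + 44 + 46 + 49 + 48 + 49)/6 = 46.3333
Deviations from mean: -4.3333, -2.3333, -0.3333, 2.6667, 1.6667, 2.6667
Numerator Σ_{t=1}^{4}(y_t−ȳ)(y_{t+2}−ȳ) = 1.7778
Denominator Σ(y_t−ȳ)² = 41.3333
r_2 = 1.7778 / 41.3333 = 0.043

0.043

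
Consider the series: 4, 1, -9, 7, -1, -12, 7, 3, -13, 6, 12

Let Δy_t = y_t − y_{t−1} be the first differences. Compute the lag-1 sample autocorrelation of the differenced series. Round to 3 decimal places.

First differences Δy: -3, -10, 16, -8, -11, 19, -4, -16, 19, 6
Mean of differences = 0.8000
Numerator Σ(Δy_t−Δȳ)(Δy_{t+1}−Δȳ) = -585.6400
Denominator Σ(Δy_t−Δȳ)² = 1573.6000
r_1(Δy) = -585.6400 / 1573.6000 = -0.372

-0.372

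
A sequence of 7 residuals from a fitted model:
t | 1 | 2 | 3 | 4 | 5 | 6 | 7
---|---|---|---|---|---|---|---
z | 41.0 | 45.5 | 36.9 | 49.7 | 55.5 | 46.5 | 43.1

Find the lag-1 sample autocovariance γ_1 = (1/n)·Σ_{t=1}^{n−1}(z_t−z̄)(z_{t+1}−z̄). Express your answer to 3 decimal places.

1.966

Mean z̄ = (41.0 + 45.5 + 36.9 + 49.7 + 55.5 + 46.5 + 43.1)/7 = 45.4571
Deviations: -4.4571, 0.0429, -8.5571, 4.2429, 10.0429, 1.0429, -2.3571
Σ_{t=1}^{6}(z_t−z̄)(z_{t+1}−z̄) = 13.7610
γ_1 = 13.7610 / 7 = 1.966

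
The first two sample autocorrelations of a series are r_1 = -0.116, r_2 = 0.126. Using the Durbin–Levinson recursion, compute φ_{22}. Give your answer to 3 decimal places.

φ_{22} = (r_2 − r_1²) / (1 − r_1²)
r_1² = (-0.116)² = 0.013456
Numerator = 0.126 − 0.0135 = 0.1125; denominator = 1 − 0.0135 = 0.9865
φ_{22} = 0.1125 / 0.9865 = 0.114

0.114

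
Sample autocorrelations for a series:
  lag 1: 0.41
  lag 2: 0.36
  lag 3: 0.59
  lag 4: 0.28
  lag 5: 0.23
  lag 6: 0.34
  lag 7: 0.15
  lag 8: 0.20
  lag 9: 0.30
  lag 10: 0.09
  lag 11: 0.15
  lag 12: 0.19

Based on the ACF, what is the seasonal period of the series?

3

The largest autocorrelation is r_3 = 0.59; the remaining lags stay at or below 0.41. The elevated value at lag 1 (0.41), dropping to 0.36 at lag 2, reflects decaying short-term dependence rather than seasonality.
The dominant spike at lag 3 indicates a seasonal period of 3.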